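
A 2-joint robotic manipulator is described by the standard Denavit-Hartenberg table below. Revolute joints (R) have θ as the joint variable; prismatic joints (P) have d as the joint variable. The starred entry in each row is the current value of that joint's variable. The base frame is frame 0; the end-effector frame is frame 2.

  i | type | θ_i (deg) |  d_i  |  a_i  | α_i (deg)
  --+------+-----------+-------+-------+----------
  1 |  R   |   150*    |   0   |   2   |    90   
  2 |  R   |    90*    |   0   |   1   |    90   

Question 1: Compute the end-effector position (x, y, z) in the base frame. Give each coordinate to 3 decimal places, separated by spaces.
-1.732 1.000 1.000

after link 1: o_1 = (-1.7321, 1.0000, 0.0000)
after link 2: o_2 = (-1.7321, 1.0000, 1.0000)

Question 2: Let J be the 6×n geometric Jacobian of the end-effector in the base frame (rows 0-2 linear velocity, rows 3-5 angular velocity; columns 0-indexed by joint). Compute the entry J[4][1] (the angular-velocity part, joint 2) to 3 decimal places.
axis z_1 = (0.5000,0.8660,0.0000); lever o_n−o_1 = (0.0000,0.0000,1.0000)
cross product → J_v[:, 1] = (0.8660,-0.5000,0.0000)
J_ω[:, 1] = z_1
entry J[4][1] = 0.8660

0.866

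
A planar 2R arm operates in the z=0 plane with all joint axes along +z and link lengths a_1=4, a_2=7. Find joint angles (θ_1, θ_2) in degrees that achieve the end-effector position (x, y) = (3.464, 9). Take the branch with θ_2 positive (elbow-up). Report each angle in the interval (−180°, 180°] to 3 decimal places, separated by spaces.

cos θ_2 = (92.9993−4²−7²)/(2·4·7) = 0.5000; θ_2 = 60.0008° (elbow-up)
β = atan2(9.0000,3.4640) = 68.9488°; ψ = atan2(6.0622,7.4999) = 38.9488°
θ_1 = β − ψ = 30.0000°

30.000 60.001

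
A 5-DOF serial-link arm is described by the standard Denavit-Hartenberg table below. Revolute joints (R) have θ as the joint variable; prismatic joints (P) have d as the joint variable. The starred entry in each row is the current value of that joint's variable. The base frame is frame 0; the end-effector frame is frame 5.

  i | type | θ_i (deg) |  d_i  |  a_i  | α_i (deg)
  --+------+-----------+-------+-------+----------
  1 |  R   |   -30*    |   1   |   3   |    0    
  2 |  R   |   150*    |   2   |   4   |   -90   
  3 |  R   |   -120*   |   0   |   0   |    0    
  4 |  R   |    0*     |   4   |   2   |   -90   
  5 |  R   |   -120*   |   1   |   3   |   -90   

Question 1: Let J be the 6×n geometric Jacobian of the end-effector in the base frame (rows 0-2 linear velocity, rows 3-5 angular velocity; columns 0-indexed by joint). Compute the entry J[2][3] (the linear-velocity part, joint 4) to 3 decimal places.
-0.616

axis z_3 = (-0.8660,-0.5000,0.0000); lever o_n−o_3 = (-6.0221,-2.7655,0.9330)
cross product → J_v[:, 3] = (-0.4665,0.8080,-0.6160)
J_ω[:, 3] = z_3
entry J[2][3] = -0.6160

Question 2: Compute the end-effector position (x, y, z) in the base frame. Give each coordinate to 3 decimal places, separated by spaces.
-5.424 -0.801 3.933

after link 1: o_1 = (2.5981, -1.5000, 1.0000)
after link 2: o_2 = (0.5981, 1.9641, 3.0000)
after link 3: o_3 = (0.5981, 1.9641, 3.0000)
after link 4: o_4 = (-2.3660, -0.9019, 4.7321)
after link 5: o_5 = (-5.4240, -0.8014, 3.9330)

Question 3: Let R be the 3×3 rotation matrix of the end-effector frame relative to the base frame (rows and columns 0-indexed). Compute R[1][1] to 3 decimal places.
-0.750

End-effector y-axis (col 1 of R) = (0.4330,-0.7500,-0.5000)
R[1][1] = -0.7500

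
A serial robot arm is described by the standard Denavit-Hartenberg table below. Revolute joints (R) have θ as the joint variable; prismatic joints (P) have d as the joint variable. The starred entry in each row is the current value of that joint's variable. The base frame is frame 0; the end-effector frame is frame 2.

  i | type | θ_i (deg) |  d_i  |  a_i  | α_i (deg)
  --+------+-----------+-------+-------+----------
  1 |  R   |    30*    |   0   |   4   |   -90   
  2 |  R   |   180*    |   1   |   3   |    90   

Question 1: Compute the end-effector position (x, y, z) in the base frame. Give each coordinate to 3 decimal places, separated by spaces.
after link 1: o_1 = (3.4641, 2.0000, 0.0000)
after link 2: o_2 = (0.3660, 1.3660, -0.0000)

0.366 1.366 -0.000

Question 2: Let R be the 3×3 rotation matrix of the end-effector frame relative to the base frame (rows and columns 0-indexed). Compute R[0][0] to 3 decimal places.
End-effector x-axis (col 0 of R) = (-0.8660,-0.5000,-0.0000)
R[0][0] = -0.8660

-0.866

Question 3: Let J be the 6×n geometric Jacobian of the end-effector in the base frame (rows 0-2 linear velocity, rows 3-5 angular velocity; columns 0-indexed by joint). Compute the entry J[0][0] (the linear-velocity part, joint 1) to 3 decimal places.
-1.366

axis z_0 = ẑ; lever o_n−o_0 = (0.3660,1.3660,-0.0000)
cross product → J_v[:, 0] = (-1.3660,0.3660,0.0000)
J_ω[:, 0] = z_0
entry J[0][0] = -1.3660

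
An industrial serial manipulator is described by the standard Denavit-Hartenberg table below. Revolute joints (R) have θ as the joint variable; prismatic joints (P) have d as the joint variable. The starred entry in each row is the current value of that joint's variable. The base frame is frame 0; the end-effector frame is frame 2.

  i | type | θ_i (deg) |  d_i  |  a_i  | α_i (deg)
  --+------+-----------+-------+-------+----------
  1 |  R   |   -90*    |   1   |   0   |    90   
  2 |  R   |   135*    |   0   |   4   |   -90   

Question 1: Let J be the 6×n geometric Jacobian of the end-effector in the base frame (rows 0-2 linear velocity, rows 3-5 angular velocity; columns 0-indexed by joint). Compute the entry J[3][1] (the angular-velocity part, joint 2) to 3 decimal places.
-1.000

axis z_1 = (-1.0000,-0.0000,0.0000); lever o_n−o_1 = (0.0000,2.8284,2.8284)
cross product → J_v[:, 1] = (-0.0000,2.8284,-2.8284)
J_ω[:, 1] = z_1
entry J[3][1] = -1.0000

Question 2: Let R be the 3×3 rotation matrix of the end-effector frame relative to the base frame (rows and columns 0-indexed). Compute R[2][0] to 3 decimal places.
0.707

End-effector x-axis (col 0 of R) = (0.0000,0.7071,0.7071)
R[2][0] = 0.7071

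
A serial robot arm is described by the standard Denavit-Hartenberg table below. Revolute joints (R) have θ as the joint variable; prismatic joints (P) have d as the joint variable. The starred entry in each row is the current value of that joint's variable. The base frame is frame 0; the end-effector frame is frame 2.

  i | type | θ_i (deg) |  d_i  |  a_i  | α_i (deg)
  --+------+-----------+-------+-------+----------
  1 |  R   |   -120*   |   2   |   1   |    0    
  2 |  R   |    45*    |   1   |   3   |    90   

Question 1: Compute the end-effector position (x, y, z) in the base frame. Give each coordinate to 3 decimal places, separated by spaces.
0.276 -3.764 3.000

after link 1: o_1 = (-0.5000, -0.8660, 2.0000)
after link 2: o_2 = (0.2765, -3.7638, 3.0000)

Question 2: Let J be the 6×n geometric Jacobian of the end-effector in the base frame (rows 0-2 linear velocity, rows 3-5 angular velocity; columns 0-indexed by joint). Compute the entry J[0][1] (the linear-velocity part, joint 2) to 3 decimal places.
2.898

axis z_1 = (0.0000,0.0000,1.0000); lever o_n−o_1 = (0.7765,-2.8978,1.0000)
cross product → J_v[:, 1] = (2.8978,0.7765,-0.0000)
J_ω[:, 1] = z_1
entry J[0][1] = 2.8978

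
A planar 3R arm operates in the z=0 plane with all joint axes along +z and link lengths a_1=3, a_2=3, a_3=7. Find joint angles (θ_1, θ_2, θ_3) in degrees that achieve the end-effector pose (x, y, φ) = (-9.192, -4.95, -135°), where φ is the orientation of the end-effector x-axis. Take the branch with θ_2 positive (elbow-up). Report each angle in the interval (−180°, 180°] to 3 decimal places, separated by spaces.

134.998 90.010 -0.009

wrist centre = target − a_3·(cos φ, sin φ) = (-4.2423, -0.0003)
cos θ_2 = (17.9967−3²−3²)/(2·3·3) = -0.0002; θ_2 = 90.0105° (elbow-up)
β = atan2(-0.0003,-4.2423) = -179.9966°; ψ = atan2(3.0000,2.9995) = 45.0052°
θ_1 = β − ψ = -225.0018°
θ_3 = φ − θ_1 − θ_2 = -0.0087° (wrapped to (-180°,180°])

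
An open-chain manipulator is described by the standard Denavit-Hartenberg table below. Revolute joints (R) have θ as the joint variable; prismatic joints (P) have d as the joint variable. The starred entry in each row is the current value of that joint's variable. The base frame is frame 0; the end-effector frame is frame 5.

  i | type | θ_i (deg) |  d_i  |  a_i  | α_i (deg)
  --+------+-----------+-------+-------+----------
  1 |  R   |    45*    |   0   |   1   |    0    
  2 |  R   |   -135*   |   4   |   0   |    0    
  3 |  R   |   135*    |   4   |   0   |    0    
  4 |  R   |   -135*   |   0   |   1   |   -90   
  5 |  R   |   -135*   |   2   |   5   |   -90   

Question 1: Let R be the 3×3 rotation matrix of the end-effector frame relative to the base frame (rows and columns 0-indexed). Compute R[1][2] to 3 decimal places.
End-effector z-axis (col 2 of R) = (0.0000,-0.7071,0.7071)
R[1][2] = -0.7071

-0.707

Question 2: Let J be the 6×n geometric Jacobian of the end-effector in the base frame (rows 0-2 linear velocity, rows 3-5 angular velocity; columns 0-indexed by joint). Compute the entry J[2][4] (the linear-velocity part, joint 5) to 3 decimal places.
axis z_4 = (1.0000,0.0000,0.0000); lever o_n−o_4 = (2.0000,3.5355,3.5355)
cross product → J_v[:, 4] = (-0.0000,-3.5355,3.5355)
J_ω[:, 4] = z_4
entry J[2][4] = 3.5355

3.536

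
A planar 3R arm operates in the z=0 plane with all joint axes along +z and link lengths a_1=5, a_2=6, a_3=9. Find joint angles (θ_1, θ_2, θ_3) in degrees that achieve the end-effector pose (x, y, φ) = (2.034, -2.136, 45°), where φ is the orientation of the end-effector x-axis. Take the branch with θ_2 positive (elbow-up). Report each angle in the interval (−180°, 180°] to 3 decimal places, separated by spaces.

-150.001 60.002 134.998

wrist centre = target − a_3·(cos φ, sin φ) = (-4.3300, -8.5000)
cos θ_2 = (90.9979−5²−6²)/(2·5·6) = 0.5000; θ_2 = 60.0023° (elbow-up)
β = atan2(-8.5000,-4.3300) = -116.9947°; ψ = atan2(5.1963,7.9998) = 33.0058°
θ_1 = β − ψ = -150.0005°
θ_3 = φ − θ_1 − θ_2 = 134.9982° (wrapped to (-180°,180°])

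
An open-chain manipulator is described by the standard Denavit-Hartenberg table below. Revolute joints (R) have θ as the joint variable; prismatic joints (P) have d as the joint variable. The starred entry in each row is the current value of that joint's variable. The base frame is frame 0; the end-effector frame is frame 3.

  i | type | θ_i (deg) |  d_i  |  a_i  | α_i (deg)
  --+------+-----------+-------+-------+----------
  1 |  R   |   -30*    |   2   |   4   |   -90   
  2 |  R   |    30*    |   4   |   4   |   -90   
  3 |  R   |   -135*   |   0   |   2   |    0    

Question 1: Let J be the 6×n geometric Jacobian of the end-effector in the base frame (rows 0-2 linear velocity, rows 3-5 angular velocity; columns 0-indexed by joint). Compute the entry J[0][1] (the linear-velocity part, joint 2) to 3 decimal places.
-1.120

axis z_1 = (0.5000,0.8660,0.0000); lever o_n−o_1 = (4.6464,3.5692,-1.2929)
cross product → J_v[:, 1] = (-1.1197,0.6464,-2.2394)
J_ω[:, 1] = z_1
entry J[0][1] = -1.1197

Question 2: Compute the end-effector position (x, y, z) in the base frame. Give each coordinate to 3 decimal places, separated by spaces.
after link 1: o_1 = (3.4641, -2.0000, 2.0000)
after link 2: o_2 = (8.4641, -0.2679, 0.0000)
after link 3: o_3 = (8.1105, 1.5692, 0.7071)

8.111 1.569 0.707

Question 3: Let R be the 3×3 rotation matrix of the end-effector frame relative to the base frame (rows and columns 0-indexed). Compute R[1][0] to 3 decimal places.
End-effector x-axis (col 0 of R) = (-0.1768,0.9186,0.3536)
R[1][0] = 0.9186

0.919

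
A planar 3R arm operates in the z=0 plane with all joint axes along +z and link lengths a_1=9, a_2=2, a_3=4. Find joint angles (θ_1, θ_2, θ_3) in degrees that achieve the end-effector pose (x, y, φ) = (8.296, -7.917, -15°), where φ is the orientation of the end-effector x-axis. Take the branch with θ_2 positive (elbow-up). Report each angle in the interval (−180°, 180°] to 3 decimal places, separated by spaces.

-69.433 119.994 -65.561

wrist centre = target − a_3·(cos φ, sin φ) = (4.4323, -6.8817)
cos θ_2 = (67.0034−9²−2²)/(2·9·2) = -0.4999; θ_2 = 119.9938° (elbow-up)
β = atan2(-6.8817,4.4323) = -57.2157°; ψ = atan2(1.7322,8.0002) = 12.2168°
θ_1 = β − ψ = -69.4325°
θ_3 = φ − θ_1 − θ_2 = -65.5613° (wrapped to (-180°,180°])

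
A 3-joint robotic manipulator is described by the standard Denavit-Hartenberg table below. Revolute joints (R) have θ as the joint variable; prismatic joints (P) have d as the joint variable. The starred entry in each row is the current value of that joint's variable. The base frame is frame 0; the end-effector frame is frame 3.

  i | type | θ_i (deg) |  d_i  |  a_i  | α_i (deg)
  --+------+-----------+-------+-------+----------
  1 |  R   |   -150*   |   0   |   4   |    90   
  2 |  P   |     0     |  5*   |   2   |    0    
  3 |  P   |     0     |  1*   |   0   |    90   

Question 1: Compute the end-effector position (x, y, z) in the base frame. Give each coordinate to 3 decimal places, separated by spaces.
after link 1: o_1 = (-3.4641, -2.0000, 0.0000)
after link 2: o_2 = (-7.6962, 1.3301, 0.0000)
after link 3: o_3 = (-8.1962, 2.1962, 0.0000)

-8.196 2.196 0.000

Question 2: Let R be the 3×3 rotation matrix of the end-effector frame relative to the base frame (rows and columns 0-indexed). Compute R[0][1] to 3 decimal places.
-0.500

End-effector y-axis (col 1 of R) = (-0.5000,0.8660,0.0000)
R[0][1] = -0.5000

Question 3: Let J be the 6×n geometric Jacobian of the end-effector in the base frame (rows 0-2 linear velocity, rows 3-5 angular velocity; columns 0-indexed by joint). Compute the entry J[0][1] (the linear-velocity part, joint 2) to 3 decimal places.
prismatic axis z_1 = (-0.5000,0.8660,0.0000)
J_v[:, 1] = z_1; J_ω[:, 1] = (0,0,0)
entry J[0][1] = -0.5000

-0.500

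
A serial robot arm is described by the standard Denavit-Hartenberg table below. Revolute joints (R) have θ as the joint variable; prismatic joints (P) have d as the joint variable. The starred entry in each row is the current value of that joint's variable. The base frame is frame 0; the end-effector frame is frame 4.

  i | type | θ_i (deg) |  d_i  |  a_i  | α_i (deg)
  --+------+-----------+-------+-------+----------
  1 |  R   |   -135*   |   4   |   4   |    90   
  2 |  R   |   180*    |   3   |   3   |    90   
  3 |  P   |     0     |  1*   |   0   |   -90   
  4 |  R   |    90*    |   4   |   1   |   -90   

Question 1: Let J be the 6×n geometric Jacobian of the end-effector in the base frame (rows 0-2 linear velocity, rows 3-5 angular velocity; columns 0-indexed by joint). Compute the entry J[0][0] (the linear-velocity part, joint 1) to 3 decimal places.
-4.243

axis z_0 = ẑ; lever o_n−o_0 = (-5.6569,4.2426,4.0000)
cross product → J_v[:, 0] = (-4.2426,-5.6569,0.0000)
J_ω[:, 0] = z_0
entry J[0][0] = -4.2426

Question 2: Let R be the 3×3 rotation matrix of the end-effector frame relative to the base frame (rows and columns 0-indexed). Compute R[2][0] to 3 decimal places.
End-effector x-axis (col 0 of R) = (0.0000,0.0000,-1.0000)
R[2][0] = -1.0000

-1.000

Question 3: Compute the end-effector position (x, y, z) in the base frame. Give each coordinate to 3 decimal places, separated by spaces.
after link 1: o_1 = (-2.8284, -2.8284, 4.0000)
after link 2: o_2 = (-2.8284, 1.4142, 4.0000)
after link 3: o_3 = (-2.8284, 1.4142, 5.0000)
after link 4: o_4 = (-5.6569, 4.2426, 4.0000)

-5.657 4.243 4.000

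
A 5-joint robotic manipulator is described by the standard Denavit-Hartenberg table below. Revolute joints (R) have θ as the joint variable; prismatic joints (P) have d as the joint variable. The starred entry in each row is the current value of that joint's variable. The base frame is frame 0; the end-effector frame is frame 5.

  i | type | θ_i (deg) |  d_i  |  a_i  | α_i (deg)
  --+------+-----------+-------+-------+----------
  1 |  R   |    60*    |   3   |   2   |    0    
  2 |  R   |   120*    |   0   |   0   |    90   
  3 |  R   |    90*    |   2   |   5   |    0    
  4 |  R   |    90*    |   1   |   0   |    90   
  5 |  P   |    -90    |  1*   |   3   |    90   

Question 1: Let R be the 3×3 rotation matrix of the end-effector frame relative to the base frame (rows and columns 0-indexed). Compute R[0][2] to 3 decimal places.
-1.000

End-effector z-axis (col 2 of R) = (-1.0000,0.0000,-0.0000)
R[0][2] = -1.0000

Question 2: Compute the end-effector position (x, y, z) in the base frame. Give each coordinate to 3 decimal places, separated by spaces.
after link 1: o_1 = (1.0000, 1.7321, 3.0000)
after link 2: o_2 = (1.0000, 1.7321, 3.0000)
after link 3: o_3 = (1.0000, 3.7321, 8.0000)
after link 4: o_4 = (1.0000, 4.7321, 8.0000)
after link 5: o_5 = (1.0000, 1.7321, 9.0000)

1.000 1.732 9.000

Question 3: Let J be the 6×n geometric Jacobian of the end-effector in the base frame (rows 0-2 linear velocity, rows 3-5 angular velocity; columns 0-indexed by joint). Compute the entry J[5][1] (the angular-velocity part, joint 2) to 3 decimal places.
axis z_1 = (0.0000,0.0000,1.0000); lever o_n−o_1 = (-0.0000,-0.0000,6.0000)
cross product → J_v[:, 1] = (0.0000,-0.0000,0.0000)
J_ω[:, 1] = z_1
entry J[5][1] = 1.0000

1.000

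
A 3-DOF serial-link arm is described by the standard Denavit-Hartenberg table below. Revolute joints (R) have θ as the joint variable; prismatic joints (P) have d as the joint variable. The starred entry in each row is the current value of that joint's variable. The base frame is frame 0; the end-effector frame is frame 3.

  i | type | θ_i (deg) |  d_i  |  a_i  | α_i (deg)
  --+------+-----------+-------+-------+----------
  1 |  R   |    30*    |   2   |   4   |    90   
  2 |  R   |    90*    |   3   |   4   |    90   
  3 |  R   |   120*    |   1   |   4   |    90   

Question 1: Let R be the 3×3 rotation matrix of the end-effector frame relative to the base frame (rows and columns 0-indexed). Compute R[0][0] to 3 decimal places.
0.433

End-effector x-axis (col 0 of R) = (0.4330,-0.7500,-0.5000)
R[0][0] = 0.4330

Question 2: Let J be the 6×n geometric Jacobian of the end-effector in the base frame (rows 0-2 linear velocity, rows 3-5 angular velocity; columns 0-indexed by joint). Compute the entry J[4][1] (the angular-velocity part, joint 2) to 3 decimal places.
axis z_1 = (0.5000,-0.8660,0.0000); lever o_n−o_1 = (4.0981,-5.0981,2.0000)
cross product → J_v[:, 1] = (-1.7321,-1.0000,1.0000)
J_ω[:, 1] = z_1
entry J[4][1] = -0.8660

-0.866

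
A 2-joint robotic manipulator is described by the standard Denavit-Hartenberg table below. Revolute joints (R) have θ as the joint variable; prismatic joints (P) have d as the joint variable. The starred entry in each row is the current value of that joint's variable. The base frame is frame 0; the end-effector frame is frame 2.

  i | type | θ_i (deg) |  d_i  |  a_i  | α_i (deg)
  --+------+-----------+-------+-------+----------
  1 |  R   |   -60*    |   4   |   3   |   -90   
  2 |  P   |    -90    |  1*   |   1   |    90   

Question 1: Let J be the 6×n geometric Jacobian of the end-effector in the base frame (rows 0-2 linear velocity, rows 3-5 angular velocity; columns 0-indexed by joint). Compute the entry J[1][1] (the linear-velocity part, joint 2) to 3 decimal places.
prismatic axis z_1 = (0.8660,0.5000,0.0000)
J_v[:, 1] = z_1; J_ω[:, 1] = (0,0,0)
entry J[1][1] = 0.5000

0.500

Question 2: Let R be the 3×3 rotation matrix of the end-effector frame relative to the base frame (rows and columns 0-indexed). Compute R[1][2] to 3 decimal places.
0.866

End-effector z-axis (col 2 of R) = (-0.5000,0.8660,0.0000)
R[1][2] = 0.8660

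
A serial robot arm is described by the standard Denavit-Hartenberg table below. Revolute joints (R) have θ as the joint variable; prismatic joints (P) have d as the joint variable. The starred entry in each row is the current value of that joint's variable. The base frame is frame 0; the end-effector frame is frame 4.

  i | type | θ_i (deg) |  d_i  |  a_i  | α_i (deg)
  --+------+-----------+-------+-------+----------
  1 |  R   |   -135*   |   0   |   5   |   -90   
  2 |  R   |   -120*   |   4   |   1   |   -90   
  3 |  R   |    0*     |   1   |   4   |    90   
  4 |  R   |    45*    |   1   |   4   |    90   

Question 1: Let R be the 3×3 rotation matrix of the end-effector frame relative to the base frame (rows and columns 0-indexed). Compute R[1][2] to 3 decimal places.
0.683

End-effector z-axis (col 2 of R) = (0.6830,0.6830,0.2588)
R[1][2] = 0.6830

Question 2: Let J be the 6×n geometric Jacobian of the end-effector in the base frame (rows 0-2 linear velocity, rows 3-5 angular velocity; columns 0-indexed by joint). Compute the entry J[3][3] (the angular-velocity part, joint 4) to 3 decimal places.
0.707

axis z_3 = (0.7071,-0.7071,0.0000); lever o_n−o_3 = (-0.0249,-1.4392,3.8637)
cross product → J_v[:, 3] = (-2.7321,-2.7321,-1.0353)
J_ω[:, 3] = z_3
entry J[3][3] = 0.7071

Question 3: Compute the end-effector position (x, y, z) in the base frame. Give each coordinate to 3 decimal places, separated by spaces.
after link 1: o_1 = (-3.5355, -3.5355, 0.0000)
after link 2: o_2 = (-0.3536, -6.0104, 0.8660)
after link 3: o_3 = (0.4483, -5.2086, 4.8301)
after link 4: o_4 = (0.4233, -6.6477, 8.6938)

0.423 -6.648 8.694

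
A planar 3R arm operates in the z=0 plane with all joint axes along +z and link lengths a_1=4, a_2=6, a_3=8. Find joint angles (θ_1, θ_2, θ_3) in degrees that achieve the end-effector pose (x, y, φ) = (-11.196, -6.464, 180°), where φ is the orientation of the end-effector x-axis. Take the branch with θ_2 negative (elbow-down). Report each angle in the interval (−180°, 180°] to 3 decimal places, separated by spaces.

wrist centre = target − a_3·(cos φ, sin φ) = (-3.1960, -6.4640)
cos θ_2 = (51.9977−4²−6²)/(2·4·6) = -0.0000; θ_2 = -90.0027° (elbow-down)
β = atan2(-6.4640,-3.1960) = -116.3092°; ψ = atan2(-6.0000,3.9997) = -56.3118°
θ_1 = β − ψ = -59.9974°
θ_3 = φ − θ_1 − θ_2 = -29.9999° (wrapped to (-180°,180°])

-59.997 -90.003 -30.000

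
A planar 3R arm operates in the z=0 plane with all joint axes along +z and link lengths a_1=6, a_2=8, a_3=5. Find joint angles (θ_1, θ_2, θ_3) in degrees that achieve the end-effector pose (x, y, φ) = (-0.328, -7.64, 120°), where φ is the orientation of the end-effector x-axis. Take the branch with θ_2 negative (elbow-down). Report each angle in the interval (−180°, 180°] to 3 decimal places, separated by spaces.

wrist centre = target − a_3·(cos φ, sin φ) = (2.1720, -11.9701)
cos θ_2 = (148.0015−6²−8²)/(2·6·8) = 0.5000; θ_2 = -59.9989° (elbow-down)
β = atan2(-11.9701,2.1720) = -79.7155°; ψ = atan2(-6.9281,10.0001) = -34.7144°
θ_1 = β − ψ = -45.0011°
θ_3 = φ − θ_1 − θ_2 = -134.9999° (wrapped to (-180°,180°])

-45.001 -59.999 -135.000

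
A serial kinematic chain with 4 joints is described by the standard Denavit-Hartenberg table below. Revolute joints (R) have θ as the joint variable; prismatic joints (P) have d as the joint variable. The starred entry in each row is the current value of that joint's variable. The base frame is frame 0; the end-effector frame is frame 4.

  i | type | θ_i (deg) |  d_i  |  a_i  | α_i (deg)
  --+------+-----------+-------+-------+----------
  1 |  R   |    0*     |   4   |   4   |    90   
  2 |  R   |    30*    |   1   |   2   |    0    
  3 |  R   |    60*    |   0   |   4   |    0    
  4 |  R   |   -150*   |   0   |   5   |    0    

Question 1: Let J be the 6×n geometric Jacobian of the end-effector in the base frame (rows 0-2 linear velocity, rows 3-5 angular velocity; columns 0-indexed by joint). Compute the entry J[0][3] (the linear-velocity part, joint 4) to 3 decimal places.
axis z_3 = (0.0000,-1.0000,0.0000); lever o_n−o_3 = (2.5000,-0.0000,-4.3301)
cross product → J_v[:, 3] = (4.3301,0.0000,2.5000)
J_ω[:, 3] = z_3
entry J[0][3] = 4.3301

4.330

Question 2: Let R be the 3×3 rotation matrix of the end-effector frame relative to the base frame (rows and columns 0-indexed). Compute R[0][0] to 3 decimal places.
0.500

End-effector x-axis (col 0 of R) = (0.5000,-0.0000,-0.8660)
R[0][0] = 0.5000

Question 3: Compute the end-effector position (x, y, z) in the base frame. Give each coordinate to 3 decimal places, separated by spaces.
8.232 -1.000 4.670

after link 1: o_1 = (4.0000, 0.0000, 4.0000)
after link 2: o_2 = (5.7321, -1.0000, 5.0000)
after link 3: o_3 = (5.7321, -1.0000, 9.0000)
after link 4: o_4 = (8.2321, -1.0000, 4.6699)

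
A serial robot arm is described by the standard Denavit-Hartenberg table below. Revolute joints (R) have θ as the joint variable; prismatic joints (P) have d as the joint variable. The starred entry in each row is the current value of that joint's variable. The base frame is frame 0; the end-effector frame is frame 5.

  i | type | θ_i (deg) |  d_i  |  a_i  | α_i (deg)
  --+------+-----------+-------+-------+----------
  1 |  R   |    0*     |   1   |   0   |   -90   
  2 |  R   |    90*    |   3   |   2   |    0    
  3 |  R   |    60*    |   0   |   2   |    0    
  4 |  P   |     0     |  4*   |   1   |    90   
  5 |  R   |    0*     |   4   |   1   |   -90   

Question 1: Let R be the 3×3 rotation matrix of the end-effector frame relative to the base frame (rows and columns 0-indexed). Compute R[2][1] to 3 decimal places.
End-effector y-axis (col 1 of R) = (-0.5000,-0.0000,0.8660)
R[2][1] = 0.8660

0.866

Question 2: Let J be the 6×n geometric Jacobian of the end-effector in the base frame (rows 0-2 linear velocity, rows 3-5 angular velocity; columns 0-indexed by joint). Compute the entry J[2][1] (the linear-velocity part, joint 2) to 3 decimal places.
axis z_1 = (0.0000,1.0000,0.0000); lever o_n−o_1 = (-1.4641,7.0000,-7.4641)
cross product → J_v[:, 1] = (-7.4641,-0.0000,1.4641)
J_ω[:, 1] = z_1
entry J[2][1] = 1.4641

1.464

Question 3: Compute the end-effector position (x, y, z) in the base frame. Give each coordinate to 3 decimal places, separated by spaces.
-1.464 7.000 -6.464

after link 1: o_1 = (0.0000, 0.0000, 1.0000)
after link 2: o_2 = (0.0000, 3.0000, -1.0000)
after link 3: o_3 = (-1.7321, 3.0000, -2.0000)
after link 4: o_4 = (-2.5981, 7.0000, -2.5000)
after link 5: o_5 = (-1.4641, 7.0000, -6.4641)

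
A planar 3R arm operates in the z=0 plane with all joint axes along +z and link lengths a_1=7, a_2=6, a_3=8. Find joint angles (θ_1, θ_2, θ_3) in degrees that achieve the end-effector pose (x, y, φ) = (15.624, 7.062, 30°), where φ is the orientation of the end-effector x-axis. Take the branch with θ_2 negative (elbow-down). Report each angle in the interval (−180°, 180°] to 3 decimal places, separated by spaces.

60.002 -90.005 60.003

wrist centre = target − a_3·(cos φ, sin φ) = (8.6958, 3.0620)
cos θ_2 = (84.9927−7²−6²)/(2·7·6) = -0.0001; θ_2 = -90.0050° (elbow-down)
β = atan2(3.0620,8.6958) = 19.3984°; ψ = atan2(-6.0000,6.9995) = -40.6034°
θ_1 = β − ψ = 60.0018°
θ_3 = φ − θ_1 − θ_2 = 60.0032° (wrapped to (-180°,180°])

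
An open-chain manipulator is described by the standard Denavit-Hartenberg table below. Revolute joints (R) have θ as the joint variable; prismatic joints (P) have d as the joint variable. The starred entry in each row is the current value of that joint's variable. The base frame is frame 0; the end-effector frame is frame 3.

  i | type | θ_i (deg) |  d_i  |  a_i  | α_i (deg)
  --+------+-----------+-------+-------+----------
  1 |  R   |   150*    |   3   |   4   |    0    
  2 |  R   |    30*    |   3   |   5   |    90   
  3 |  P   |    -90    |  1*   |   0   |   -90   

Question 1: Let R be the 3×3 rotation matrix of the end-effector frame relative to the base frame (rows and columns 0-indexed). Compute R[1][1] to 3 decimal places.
End-effector y-axis (col 1 of R) = (-0.0000,-1.0000,-0.0000)
R[1][1] = -1.0000

-1.000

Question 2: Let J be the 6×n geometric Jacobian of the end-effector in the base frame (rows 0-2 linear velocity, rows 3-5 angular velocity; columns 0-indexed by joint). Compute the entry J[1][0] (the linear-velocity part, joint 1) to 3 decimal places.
axis z_0 = ẑ; lever o_n−o_0 = (-8.4641,3.0000,6.0000)
cross product → J_v[:, 0] = (-3.0000,-8.4641,0.0000)
J_ω[:, 0] = z_0
entry J[1][0] = -8.4641

-8.464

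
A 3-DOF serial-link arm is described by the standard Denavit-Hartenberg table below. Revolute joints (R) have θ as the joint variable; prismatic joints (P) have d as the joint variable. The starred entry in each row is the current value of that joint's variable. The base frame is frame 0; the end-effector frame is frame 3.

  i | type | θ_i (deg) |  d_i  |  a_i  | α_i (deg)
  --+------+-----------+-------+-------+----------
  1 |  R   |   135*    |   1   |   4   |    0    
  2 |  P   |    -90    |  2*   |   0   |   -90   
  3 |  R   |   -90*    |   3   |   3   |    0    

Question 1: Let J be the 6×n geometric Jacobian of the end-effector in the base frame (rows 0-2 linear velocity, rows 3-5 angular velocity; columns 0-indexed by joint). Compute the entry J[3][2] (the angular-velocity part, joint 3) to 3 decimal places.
axis z_2 = (-0.7071,0.7071,0.0000); lever o_n−o_2 = (-2.1213,2.1213,3.0000)
cross product → J_v[:, 2] = (2.1213,2.1213,-0.0000)
J_ω[:, 2] = z_2
entry J[3][2] = -0.7071

-0.707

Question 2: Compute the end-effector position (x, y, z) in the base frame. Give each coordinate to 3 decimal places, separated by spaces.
after link 1: o_1 = (-2.8284, 2.8284, 1.0000)
after link 2: o_2 = (-2.8284, 2.8284, 3.0000)
after link 3: o_3 = (-4.9497, 4.9497, 6.0000)

-4.950 4.950 6.000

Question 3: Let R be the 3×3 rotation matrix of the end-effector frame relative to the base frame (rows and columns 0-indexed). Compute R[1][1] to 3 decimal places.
0.707

End-effector y-axis (col 1 of R) = (0.7071,0.7071,-0.0000)
R[1][1] = 0.7071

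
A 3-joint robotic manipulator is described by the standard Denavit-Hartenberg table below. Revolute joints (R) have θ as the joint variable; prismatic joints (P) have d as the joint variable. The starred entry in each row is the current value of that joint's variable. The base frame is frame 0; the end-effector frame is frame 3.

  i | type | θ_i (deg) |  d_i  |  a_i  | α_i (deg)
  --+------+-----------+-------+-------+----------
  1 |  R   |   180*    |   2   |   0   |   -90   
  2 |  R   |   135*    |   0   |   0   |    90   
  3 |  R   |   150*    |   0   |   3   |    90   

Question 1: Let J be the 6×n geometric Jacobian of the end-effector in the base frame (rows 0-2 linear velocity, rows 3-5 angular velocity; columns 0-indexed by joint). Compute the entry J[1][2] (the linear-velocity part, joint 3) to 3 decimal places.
axis z_2 = (-0.7071,-0.0000,-0.7071); lever o_n−o_2 = (-1.8371,-1.5000,1.8371)
cross product → J_v[:, 2] = (-1.0607,2.5981,1.0607)
J_ω[:, 2] = z_2
entry J[1][2] = 2.5981

2.598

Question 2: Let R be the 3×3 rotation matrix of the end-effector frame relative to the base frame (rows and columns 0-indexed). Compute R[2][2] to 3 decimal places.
End-effector z-axis (col 2 of R) = (0.3536,-0.8660,-0.3536)
R[2][2] = -0.3536

-0.354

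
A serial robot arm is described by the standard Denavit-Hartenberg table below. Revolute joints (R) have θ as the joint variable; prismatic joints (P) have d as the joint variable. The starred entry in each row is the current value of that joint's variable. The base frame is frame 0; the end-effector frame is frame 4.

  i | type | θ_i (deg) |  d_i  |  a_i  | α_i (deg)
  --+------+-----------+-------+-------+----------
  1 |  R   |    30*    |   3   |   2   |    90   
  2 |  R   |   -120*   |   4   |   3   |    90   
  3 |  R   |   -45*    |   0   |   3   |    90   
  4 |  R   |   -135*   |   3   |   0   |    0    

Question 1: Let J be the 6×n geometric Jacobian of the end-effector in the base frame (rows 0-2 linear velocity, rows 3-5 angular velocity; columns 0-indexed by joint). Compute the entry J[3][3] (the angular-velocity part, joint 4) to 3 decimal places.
-0.047

axis z_3 = (-0.0474,0.7891,0.6124); lever o_n−o_3 = (-0.1421,2.3674,1.8371)
cross product → J_v[:, 3] = (0.0000,-0.0000,0.0000)
J_ω[:, 3] = z_3
entry J[3][3] = -0.0474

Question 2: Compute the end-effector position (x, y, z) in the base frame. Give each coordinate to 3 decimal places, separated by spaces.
0.312 0.460 0.402

after link 1: o_1 = (1.7321, 1.0000, 3.0000)
after link 2: o_2 = (2.4330, -3.2141, 0.4019)
after link 3: o_3 = (0.4538, -1.9073, -1.4352)
after link 4: o_4 = (0.3117, 0.4601, 0.4019)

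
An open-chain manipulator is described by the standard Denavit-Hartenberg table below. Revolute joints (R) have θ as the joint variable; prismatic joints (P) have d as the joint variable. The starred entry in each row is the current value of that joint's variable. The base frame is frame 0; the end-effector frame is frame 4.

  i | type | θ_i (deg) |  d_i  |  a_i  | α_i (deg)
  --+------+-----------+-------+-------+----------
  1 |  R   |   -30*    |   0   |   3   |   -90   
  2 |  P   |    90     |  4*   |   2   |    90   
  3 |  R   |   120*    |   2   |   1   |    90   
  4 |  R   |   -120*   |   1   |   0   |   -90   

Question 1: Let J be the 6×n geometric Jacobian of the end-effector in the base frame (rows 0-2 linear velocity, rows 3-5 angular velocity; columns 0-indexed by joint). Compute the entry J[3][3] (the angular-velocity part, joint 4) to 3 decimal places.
axis z_3 = (0.2500,0.4330,-0.8660); lever o_n−o_3 = (0.2500,0.4330,-0.8660)
cross product → J_v[:, 3] = (0.0000,-0.0000,-0.0000)
J_ω[:, 3] = z_3
entry J[3][3] = 0.2500

0.250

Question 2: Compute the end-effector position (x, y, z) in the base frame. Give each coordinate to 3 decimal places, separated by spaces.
after link 1: o_1 = (2.5981, -1.5000, 0.0000)
after link 2: o_2 = (4.5981, 1.9641, -2.0000)
after link 3: o_3 = (6.7631, 1.7141, -1.5000)
after link 4: o_4 = (7.0131, 2.1471, -2.3660)

7.013 2.147 -2.366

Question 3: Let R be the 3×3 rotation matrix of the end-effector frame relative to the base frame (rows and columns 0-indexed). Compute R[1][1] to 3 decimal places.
-0.433

End-effector y-axis (col 1 of R) = (-0.2500,-0.4330,0.8660)
R[1][1] = -0.4330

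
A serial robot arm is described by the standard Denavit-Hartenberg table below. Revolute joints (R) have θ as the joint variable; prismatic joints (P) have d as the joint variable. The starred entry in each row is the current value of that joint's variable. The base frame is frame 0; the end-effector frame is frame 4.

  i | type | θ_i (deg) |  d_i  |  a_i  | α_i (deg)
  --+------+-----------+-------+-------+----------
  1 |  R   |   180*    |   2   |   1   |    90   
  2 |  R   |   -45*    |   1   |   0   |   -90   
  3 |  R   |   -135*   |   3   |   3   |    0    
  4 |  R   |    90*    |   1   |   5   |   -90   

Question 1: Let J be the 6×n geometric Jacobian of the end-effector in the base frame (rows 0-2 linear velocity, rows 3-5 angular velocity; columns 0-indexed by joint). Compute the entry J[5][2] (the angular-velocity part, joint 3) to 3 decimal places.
0.707

axis z_2 = (-0.7071,0.0000,0.7071); lever o_n−o_2 = (-3.8284,5.6569,1.8284)
cross product → J_v[:, 2] = (-4.0000,-1.4142,-4.0000)
J_ω[:, 2] = z_2
entry J[5][2] = 0.7071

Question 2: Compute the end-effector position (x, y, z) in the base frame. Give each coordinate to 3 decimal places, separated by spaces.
-4.828 6.657 3.828

after link 1: o_1 = (-1.0000, 0.0000, 2.0000)
after link 2: o_2 = (-1.0000, 1.0000, 2.0000)
after link 3: o_3 = (-1.6213, 3.1213, 5.6213)
after link 4: o_4 = (-4.8284, 6.6569, 3.8284)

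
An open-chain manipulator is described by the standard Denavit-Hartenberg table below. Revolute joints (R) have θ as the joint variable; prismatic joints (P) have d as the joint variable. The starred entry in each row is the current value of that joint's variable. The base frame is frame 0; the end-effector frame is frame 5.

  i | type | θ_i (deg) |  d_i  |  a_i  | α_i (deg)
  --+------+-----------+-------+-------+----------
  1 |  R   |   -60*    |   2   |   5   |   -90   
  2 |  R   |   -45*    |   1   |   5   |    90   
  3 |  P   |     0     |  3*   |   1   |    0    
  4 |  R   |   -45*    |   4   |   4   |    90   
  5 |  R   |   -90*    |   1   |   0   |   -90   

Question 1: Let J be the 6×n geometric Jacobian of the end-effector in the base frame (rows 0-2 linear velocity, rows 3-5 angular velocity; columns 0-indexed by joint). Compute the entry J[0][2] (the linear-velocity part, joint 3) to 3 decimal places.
-0.354

prismatic axis z_2 = (-0.3536,0.6124,0.7071)
J_v[:, 2] = z_2; J_ω[:, 2] = (0,0,0)
entry J[0][2] = -0.3536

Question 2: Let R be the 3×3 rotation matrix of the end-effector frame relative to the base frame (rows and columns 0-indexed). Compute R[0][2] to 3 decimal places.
-0.362

End-effector z-axis (col 2 of R) = (-0.3624,-0.7866,0.5000)
R[0][2] = -0.3624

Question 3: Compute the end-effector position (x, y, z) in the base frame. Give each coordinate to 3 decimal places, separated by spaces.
0.701 -6.285 12.692

after link 1: o_1 = (2.5000, -4.3301, 2.0000)
after link 2: o_2 = (5.1338, -6.8920, 5.5355)
after link 3: o_3 = (4.4267, -5.6672, 8.3640)
after link 4: o_4 = (1.5630, -6.3640, 13.1924)
after link 5: o_5 = (0.7006, -6.2846, 12.6924)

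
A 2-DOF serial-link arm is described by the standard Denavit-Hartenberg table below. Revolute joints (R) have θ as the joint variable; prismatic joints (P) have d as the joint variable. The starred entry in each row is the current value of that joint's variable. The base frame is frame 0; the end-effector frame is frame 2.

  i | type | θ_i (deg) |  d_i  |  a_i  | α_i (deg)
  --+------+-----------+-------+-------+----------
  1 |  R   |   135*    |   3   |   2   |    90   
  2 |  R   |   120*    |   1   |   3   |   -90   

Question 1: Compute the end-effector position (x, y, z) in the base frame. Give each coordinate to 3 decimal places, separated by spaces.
after link 1: o_1 = (-1.4142, 1.4142, 3.0000)
after link 2: o_2 = (0.3536, 1.0607, 5.5981)

0.354 1.061 5.598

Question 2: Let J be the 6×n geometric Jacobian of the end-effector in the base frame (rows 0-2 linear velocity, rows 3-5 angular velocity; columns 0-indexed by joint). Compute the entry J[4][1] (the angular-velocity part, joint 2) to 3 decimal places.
axis z_1 = (0.7071,0.7071,0.0000); lever o_n−o_1 = (1.7678,-0.3536,2.5981)
cross product → J_v[:, 1] = (1.8371,-1.8371,-1.5000)
J_ω[:, 1] = z_1
entry J[4][1] = 0.7071

0.707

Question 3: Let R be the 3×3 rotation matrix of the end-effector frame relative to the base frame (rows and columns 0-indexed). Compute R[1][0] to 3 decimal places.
End-effector x-axis (col 0 of R) = (0.3536,-0.3536,0.8660)
R[1][0] = -0.3536

-0.354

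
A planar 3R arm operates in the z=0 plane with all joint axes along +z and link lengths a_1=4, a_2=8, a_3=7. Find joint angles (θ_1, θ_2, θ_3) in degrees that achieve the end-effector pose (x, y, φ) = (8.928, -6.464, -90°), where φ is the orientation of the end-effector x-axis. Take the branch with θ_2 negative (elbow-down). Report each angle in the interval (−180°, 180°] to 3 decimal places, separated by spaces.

66.873 -90.003 -66.870

wrist centre = target − a_3·(cos φ, sin φ) = (8.9280, 0.5360)
cos θ_2 = (79.9965−4²−8²)/(2·4·8) = -0.0001; θ_2 = -90.0032° (elbow-down)
β = atan2(0.5360,8.9280) = 3.4357°; ψ = atan2(-8.0000,3.9996) = -63.4375°
θ_1 = β − ψ = 66.8731°
θ_3 = φ − θ_1 − θ_2 = -66.8700° (wrapped to (-180°,180°])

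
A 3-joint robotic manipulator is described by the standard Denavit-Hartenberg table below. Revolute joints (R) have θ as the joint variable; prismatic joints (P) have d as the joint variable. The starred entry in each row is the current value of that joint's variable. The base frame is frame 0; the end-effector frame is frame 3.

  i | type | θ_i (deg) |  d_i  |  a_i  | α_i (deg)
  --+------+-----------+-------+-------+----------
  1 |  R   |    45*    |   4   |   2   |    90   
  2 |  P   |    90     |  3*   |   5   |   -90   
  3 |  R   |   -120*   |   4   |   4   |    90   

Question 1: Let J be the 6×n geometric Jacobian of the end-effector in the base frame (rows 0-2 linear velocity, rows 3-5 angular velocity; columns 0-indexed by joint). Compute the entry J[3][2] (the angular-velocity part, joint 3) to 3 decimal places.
-0.707

axis z_2 = (-0.7071,-0.7071,0.0000); lever o_n−o_2 = (-0.3789,-5.2779,-2.0000)
cross product → J_v[:, 2] = (1.4142,-1.4142,3.4641)
J_ω[:, 2] = z_2
entry J[3][2] = -0.7071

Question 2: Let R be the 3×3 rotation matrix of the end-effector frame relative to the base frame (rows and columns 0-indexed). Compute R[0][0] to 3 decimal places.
0.612

End-effector x-axis (col 0 of R) = (0.6124,-0.6124,-0.5000)
R[0][0] = 0.6124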